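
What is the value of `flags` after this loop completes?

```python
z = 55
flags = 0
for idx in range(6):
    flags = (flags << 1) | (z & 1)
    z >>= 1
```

Reverse lowest 6 bits of 55
`flags` takes the values: 0 → 1 → 3 → 7 → 14 → 29 → 59

Answer: 59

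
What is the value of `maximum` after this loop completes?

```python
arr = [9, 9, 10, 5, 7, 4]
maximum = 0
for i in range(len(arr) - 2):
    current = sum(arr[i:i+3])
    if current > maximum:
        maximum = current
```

Max sum of 3-element window in [9, 9, 10, 5, 7, 4]
`maximum` takes the values: 0 → 28

Answer: 28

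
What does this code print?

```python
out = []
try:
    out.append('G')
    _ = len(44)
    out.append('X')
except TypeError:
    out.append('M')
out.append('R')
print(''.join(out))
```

Execution trace: 'G' (try body) → 'M' (except TypeError) → 'R' (after the try/except). Output: GMR

Answer: GMR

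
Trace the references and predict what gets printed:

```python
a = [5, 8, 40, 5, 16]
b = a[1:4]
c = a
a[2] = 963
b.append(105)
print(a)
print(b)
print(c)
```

Key concept: slice vs alias.
Step by step:
`a = [5, 8, 40, 5, 16]` → a = [5, 8, 40, 5, 16]
`b = a[1:4]` → b = [8, 40, 5]
`c = a` → c = [5, 8, 40, 5, 16] (same object as a)
`a[2] = 963` → a = [5, 8, 963, 5, 16] (same object as c); c = [5, 8, 963, 5, 16] (same object as a)
`b.append(105)` → b = [8, 40, 5, 105]
`print(a)` → prints [5, 8, 963, 5, 16]
`print(b)` → prints [8, 40, 5, 105]
`print(c)` → prints [5, 8, 963, 5, 16]

Answer:
[5, 8, 963, 5, 16]
[8, 40, 5, 105]
[5, 8, 963, 5, 16]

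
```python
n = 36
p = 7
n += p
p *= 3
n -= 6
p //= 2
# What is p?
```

Trace:
`n = 36` → n = 36
`p = 7` → p = 7
`n += p` → n = 43
`p *= 3` → p = 21
`n -= 6` → n = 37
`p //= 2` → p = 10
So p = 10

Answer: 10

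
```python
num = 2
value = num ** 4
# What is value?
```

Trace:
`num = 2` → num = 2
`value = num ** 4` → value = 16
So value = 16

Answer: 16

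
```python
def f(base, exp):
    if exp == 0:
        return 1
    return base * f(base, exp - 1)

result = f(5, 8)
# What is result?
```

f(5, 8) = 5 * 5 * 5 * 5 * 5 * 5 * 5 * 5 = 390625

Answer: 390625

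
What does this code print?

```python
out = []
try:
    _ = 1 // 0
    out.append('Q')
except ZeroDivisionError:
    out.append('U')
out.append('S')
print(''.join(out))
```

Execution trace: 'U' (except ZeroDivisionError) → 'S' (after the try/except). Output: US

Answer: US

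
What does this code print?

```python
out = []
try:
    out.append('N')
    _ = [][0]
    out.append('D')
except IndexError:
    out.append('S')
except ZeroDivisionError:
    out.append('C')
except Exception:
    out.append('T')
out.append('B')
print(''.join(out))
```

Execution trace: 'N' (try body) → 'S' (except IndexError) → 'B' (after the try/except). Output: NSB

Answer: NSB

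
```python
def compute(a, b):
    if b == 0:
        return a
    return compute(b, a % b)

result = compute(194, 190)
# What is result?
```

compute(194, 190) -> compute(190, 4) -> compute(4, 2) -> compute(2, 0) -> 2

Answer: 2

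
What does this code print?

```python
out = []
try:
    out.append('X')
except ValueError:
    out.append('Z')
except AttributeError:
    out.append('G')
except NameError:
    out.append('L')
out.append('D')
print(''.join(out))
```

Execution trace: 'X' (try body, no exception) → 'D' (after the try/except). Output: XD

Answer: XD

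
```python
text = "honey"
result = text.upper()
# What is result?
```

Trace:
`text = "honey"` → text = 'honey'
`result = text.upper()` → result = 'HONEY'
So result = 'HONEY'

Answer: 'HONEY'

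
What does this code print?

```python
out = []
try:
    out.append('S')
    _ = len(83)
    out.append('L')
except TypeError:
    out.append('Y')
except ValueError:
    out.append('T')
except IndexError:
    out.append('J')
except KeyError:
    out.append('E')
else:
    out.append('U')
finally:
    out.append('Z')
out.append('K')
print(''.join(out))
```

Execution trace: 'S' (try body) → 'Y' (except TypeError) → 'Z' (finally) → 'K' (after the try/except). Output: SYZK

Answer: SYZK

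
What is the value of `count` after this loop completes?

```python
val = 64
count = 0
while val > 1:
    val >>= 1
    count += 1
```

Count right shifts until 1
`count` takes the values: 0 → 1 → 2 → 3 → 4 → 5 → 6

Answer: 6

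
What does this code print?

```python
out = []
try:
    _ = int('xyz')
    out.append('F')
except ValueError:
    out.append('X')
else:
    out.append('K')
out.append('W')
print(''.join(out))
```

Execution trace: 'X' (except ValueError) → 'W' (after the try/except). Output: XW

Answer: XW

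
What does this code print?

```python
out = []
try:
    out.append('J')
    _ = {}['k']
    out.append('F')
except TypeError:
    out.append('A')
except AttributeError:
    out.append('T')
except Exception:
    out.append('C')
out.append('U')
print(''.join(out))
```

Execution trace: 'J' (try body) → 'C' (except Exception) → 'U' (after the try/except). Output: JCU

Answer: JCU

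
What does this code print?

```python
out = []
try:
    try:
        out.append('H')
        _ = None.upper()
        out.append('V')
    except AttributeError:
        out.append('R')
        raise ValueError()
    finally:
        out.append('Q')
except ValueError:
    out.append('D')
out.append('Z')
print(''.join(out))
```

Execution trace: 'H' (inner try body) → 'R' (inner except AttributeError) → 'Q' (inner finally) → 'D' (outer except ValueError) → 'Z' (after the try/except). Output: HRQDZ

Answer: HRQDZ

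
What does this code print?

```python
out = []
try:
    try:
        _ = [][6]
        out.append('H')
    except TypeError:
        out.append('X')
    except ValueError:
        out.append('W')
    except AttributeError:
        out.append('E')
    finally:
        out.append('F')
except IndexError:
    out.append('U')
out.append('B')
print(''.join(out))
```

Execution trace: 'F' (finally) → 'U' (outer except IndexError) → 'B' (after the try/except). Output: FUB

Answer: FUB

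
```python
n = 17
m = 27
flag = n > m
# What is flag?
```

Trace:
`n = 17` → n = 17
`m = 27` → m = 27
`flag = n > m` → flag = False
So flag = False

Answer: False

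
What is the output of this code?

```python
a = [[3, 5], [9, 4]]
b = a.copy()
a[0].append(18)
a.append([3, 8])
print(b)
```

Key concept: shallow copy with nested lists.
Step by step:
`a = [[3, 5], [9, 4]]` → a = [[3, 5], [9, 4]]
`b = a.copy()` → b = [[3, 5], [9, 4]]
`a[0].append(18)` → a = [[3, 5, 18], [9, 4]]; b = [[3, 5, 18], [9, 4]]
`a.append([3, 8])` → a = [[3, 5, 18], [9, 4], [3, 8]]
`print(b)` → prints [[3, 5, 18], [9, 4]]

Answer: [[3, 5, 18], [9, 4]]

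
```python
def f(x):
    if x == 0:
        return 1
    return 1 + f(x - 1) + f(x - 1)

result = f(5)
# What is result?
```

f(x) = 1 + 2·f(x-1), f(0)=1. Closed form: (1+1)·2^5 - 1 = 63.

Answer: 63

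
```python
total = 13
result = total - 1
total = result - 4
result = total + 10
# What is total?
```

Trace:
`total = 13` → total = 13
`result = total - 1` → result = 12
`total = result - 4` → total = 8
`result = total + 10` → result = 18
So total = 8

Answer: 8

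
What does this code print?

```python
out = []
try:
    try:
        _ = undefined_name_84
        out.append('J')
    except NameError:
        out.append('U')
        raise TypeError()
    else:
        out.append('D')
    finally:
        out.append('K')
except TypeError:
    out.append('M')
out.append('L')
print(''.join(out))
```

Execution trace: 'U' (except NameError) → 'K' (finally) → 'M' (outer except TypeError) → 'L' (after the try/except). Output: UKML

Answer: UKML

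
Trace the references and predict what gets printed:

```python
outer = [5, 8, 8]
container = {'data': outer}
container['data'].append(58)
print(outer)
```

Key concept: dict holds reference to list.
Step by step:
`outer = [5, 8, 8]` → outer = [5, 8, 8]
`container = {'data': outer}` → container = {'data': [5, 8, 8]}
`container['data'].append(58)` → outer = [5, 8, 8, 58]; container = {'data': [5, 8, 8, 58]}
`print(outer)` → prints [5, 8, 8, 58]

Answer: [5, 8, 8, 58]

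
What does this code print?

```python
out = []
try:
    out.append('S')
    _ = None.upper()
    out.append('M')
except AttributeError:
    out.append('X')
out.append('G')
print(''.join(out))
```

Execution trace: 'S' (try body) → 'X' (except AttributeError) → 'G' (after the try/except). Output: SXG

Answer: SXG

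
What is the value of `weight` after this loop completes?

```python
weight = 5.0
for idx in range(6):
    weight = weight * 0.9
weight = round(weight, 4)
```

Exponential decay: 5.0 * 0.9^6
`weight` takes the values: 5.0 → 4.5 → 4.05 → 3.645 → 3.2805 → 2.95245 → 2.657205 → 2.6572

Answer: 2.6572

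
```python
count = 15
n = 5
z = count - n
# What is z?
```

Trace:
`count = 15` → count = 15
`n = 5` → n = 5
`z = count - n` → z = 10
So z = 10

Answer: 10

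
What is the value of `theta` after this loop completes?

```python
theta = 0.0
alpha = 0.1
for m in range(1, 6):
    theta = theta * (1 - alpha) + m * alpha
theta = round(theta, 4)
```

Moving average with lr=0.1
`theta` takes the values: 0.0 → 0.1 → 0.29 → 0.561 → 0.9049 → 1.31441 → 1.3144

Answer: 1.3144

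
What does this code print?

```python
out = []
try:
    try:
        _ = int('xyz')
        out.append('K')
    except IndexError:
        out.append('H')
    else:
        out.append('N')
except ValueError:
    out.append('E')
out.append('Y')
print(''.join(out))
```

Execution trace: 'E' (outer except ValueError) → 'Y' (after the try/except). Output: EY

Answer: EY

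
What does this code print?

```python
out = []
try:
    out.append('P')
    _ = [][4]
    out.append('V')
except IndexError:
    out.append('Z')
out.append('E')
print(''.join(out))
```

Execution trace: 'P' (try body) → 'Z' (except IndexError) → 'E' (after the try/except). Output: PZE

Answer: PZE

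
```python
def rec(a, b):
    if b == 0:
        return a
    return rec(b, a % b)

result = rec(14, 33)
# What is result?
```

rec(14, 33) -> rec(33, 14) -> rec(14, 5) -> rec(5, 4) -> rec(4, 1) -> rec(1, 0) -> 1

Answer: 1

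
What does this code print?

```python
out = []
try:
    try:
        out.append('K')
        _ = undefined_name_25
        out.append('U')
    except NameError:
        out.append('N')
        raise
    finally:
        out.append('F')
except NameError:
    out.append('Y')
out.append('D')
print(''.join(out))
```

Execution trace: 'K' (try body) → 'N' (except NameError) → 'F' (finally) → 'Y' (outer except NameError) → 'D' (after the try/except). Output: KNFYD

Answer: KNFYD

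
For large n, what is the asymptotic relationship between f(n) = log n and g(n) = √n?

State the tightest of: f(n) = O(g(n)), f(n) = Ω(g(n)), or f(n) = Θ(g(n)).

log n vs √n: f(n) = O(g(n)) but not Ω(g(n)) — √n grows strictly faster than log n.

Answer: f(n) = O(g(n)) but not Ω(g(n)) — √n grows strictly faster than log n.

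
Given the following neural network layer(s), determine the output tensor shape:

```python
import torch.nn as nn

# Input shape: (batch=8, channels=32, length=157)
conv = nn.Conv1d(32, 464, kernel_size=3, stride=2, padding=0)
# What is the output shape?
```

Input: (8, 32, 157) -> Output: (8, 464, 78)

Answer: (8, 464, 78)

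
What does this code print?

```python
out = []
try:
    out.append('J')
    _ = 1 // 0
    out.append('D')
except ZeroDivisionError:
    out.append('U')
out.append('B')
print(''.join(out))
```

Execution trace: 'J' (try body) → 'U' (except ZeroDivisionError) → 'B' (after the try/except). Output: JUB

Answer: JUB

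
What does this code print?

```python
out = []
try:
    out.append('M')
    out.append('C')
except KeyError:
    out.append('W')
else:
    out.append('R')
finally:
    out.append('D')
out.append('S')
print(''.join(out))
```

Execution trace: 'M' (try body) → 'C' (try body, no exception) → 'R' (else) → 'D' (finally) → 'S' (after the try/except). Output: MCRDS

Answer: MCRDS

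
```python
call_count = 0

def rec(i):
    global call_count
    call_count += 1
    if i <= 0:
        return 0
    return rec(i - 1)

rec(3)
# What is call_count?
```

Linear recursion stepping by 1: 4 calls from i=3 down to ≤0.

Answer: 4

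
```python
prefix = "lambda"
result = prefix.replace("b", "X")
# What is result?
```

Trace:
`prefix = "lambda"` → prefix = 'lambda'
`result = prefix.replace("b", "X")` → result = 'lamXda'
So result = 'lamXda'

Answer: 'lamXda'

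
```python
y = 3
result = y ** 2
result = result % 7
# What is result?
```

Trace:
`y = 3` → y = 3
`result = y ** 2` → result = 9
`result = result % 7` → result = 2
So result = 2

Answer: 2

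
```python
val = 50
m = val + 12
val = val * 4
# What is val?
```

Trace:
`val = 50` → val = 50
`m = val + 12` → m = 62
`val = val * 4` → val = 200
So val = 200

Answer: 200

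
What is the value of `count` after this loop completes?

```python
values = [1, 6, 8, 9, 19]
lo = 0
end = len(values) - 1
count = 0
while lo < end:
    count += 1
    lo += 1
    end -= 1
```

Iterations until pointers meet (list length 5)
`count` takes the values: 0 → 1 → 2

Answer: 2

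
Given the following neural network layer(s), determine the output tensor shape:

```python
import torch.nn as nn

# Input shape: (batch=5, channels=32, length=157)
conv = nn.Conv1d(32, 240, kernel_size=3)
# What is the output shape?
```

Input: (5, 32, 157) -> Output: (5, 240, 155)

Answer: (5, 240, 155)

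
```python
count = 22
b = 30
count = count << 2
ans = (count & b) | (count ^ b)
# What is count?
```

Trace:
`count = 22` → count = 22
`b = 30` → b = 30
`count = count << 2` → count = 88
`ans = (count & b) | (count ^ b)` → ans = 94
So count = 88

Answer: 88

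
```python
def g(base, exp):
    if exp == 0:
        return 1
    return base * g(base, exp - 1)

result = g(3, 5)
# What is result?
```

g(3, 5) = 3 * 3 * 3 * 3 * 3 = 243

Answer: 243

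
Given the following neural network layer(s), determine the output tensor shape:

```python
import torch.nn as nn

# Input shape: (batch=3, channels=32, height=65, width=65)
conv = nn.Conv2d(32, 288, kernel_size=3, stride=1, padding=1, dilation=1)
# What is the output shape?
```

Input: (3, 32, 65, 65) -> Output: (3, 288, 65, 65)

Answer: (3, 288, 65, 65)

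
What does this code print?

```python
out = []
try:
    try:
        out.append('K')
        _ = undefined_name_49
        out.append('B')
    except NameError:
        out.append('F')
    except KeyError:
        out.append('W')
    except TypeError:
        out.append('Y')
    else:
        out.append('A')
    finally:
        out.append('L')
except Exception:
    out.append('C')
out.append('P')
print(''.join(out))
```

Execution trace: 'K' (inner try body) → 'F' (inner except NameError) → 'L' (inner finally) → 'P' (after the try/except). Output: KFLP

Answer: KFLP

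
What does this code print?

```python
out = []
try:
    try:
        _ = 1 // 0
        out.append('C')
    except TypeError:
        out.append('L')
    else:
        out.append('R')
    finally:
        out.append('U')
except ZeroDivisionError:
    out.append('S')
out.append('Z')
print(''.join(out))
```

Execution trace: 'U' (finally) → 'S' (outer except ZeroDivisionError) → 'Z' (after the try/except). Output: USZ

Answer: USZ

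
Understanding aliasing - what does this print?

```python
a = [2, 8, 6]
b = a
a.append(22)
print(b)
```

Key concept: basic list aliasing.
Step by step:
`a = [2, 8, 6]` → a = [2, 8, 6]
`b = a` → b = [2, 8, 6] (same object as a)
`a.append(22)` → a = [2, 8, 6, 22] (same object as b); b = [2, 8, 6, 22] (same object as a)
`print(b)` → prints [2, 8, 6, 22]

Answer: [2, 8, 6, 22]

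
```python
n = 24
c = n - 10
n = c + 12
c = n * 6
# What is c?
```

Trace:
`n = 24` → n = 24
`c = n - 10` → c = 14
`n = c + 12` → n = 26
`c = n * 6` → c = 156
So c = 156

Answer: 156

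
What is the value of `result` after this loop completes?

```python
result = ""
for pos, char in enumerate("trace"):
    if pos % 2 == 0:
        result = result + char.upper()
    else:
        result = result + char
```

Uppercase even positions in 'trace'
`result` takes the values: "" → "T" → "Tr" → "TrA" → "TrAc" → "TrAcE"

Answer: "TrAcE"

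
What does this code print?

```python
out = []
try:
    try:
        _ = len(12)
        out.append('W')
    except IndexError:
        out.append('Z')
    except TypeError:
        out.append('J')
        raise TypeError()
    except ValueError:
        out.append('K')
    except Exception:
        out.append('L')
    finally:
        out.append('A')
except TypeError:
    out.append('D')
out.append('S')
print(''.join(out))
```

Execution trace: 'J' (inner except TypeError) → 'A' (inner finally) → 'D' (outer except TypeError) → 'S' (after the try/except). Output: JADS

Answer: JADS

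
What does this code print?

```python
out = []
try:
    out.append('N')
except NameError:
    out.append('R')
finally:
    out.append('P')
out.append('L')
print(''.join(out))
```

Execution trace: 'N' (try body, no exception) → 'P' (finally) → 'L' (after the try/except). Output: NPL

Answer: NPL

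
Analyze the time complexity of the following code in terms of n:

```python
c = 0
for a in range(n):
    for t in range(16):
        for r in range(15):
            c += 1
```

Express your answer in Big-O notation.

Each loop level contributes: n × 1 × 1. Multiplying the contributions gives O(n).

Answer: O(n)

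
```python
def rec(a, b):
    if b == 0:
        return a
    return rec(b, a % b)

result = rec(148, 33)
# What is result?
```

rec(148, 33) -> rec(33, 16) -> rec(16, 1) -> rec(1, 0) -> 1

Answer: 1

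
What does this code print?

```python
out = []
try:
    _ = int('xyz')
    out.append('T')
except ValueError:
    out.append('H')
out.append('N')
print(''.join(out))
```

Execution trace: 'H' (except ValueError) → 'N' (after the try/except). Output: HN

Answer: HN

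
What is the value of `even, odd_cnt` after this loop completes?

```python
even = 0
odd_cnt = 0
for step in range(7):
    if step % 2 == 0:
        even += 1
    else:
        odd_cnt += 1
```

Count evens and odds in range(7)
`even, odd_cnt` takes the values: (0, 0) → (1, 0) → (1, 1) → (2, 1) → (2, 2) → (3, 2) → (3, 3) → (4, 3)

Answer: 4, 3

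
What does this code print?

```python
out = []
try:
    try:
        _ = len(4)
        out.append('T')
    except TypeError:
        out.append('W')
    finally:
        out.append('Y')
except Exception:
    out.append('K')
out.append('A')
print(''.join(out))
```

Execution trace: 'W' (inner except TypeError) → 'Y' (inner finally) → 'A' (after the try/except). Output: WYA

Answer: WYA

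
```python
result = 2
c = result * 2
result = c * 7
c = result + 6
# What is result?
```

Trace:
`result = 2` → result = 2
`c = result * 2` → c = 4
`result = c * 7` → result = 28
`c = result + 6` → c = 34
So result = 28

Answer: 28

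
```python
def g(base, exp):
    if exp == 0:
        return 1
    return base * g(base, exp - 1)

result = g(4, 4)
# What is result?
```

g(4, 4) = 4 * 4 * 4 * 4 = 256

Answer: 256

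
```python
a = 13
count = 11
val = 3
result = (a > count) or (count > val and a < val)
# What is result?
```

Trace:
`a = 13` → a = 13
`count = 11` → count = 11
`val = 3` → val = 3
`result = (a > count) or (count > val and a < val)` → result = True
So result = True

Answer: True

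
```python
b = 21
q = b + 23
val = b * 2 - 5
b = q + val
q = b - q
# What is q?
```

Trace:
`b = 21` → b = 21
`q = b + 23` → q = 44
`val = b * 2 - 5` → val = 37
`b = q + val` → b = 81
`q = b - q` → q = 37
So q = 37

Answer: 37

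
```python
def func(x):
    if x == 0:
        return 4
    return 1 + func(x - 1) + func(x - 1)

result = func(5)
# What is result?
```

func(x) = 1 + 2·func(x-1), func(0)=4. Closed form: (4+1)·2^5 - 1 = 159.

Answer: 159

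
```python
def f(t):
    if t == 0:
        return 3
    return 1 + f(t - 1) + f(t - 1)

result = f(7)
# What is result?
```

f(t) = 1 + 2·f(t-1), f(0)=3. Closed form: (3+1)·2^7 - 1 = 511.

Answer: 511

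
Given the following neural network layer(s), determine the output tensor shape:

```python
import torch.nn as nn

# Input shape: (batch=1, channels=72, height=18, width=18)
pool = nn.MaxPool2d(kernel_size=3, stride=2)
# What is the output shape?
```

Input: (1, 72, 18, 18) -> Output: (1, 72, 8, 8)

Answer: (1, 72, 8, 8)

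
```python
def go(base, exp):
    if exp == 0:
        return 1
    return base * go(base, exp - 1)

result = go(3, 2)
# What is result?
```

go(3, 2) = 3 * 3 = 9

Answer: 9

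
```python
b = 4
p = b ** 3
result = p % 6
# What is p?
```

Trace:
`b = 4` → b = 4
`p = b ** 3` → p = 64
`result = p % 6` → result = 4
So p = 64

Answer: 64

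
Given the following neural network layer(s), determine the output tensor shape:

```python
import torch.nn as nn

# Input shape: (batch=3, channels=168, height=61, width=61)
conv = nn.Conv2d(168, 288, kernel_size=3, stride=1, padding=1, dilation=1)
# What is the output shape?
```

Input: (3, 168, 61, 61) -> Output: (3, 288, 61, 61)

Answer: (3, 288, 61, 61)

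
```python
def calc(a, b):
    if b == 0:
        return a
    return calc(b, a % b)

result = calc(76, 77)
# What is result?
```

calc(76, 77) -> calc(77, 76) -> calc(76, 1) -> calc(1, 0) -> 1

Answer: 1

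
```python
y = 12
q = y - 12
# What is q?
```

Trace:
`y = 12` → y = 12
`q = y - 12` → q = 0
So q = 0

Answer: 0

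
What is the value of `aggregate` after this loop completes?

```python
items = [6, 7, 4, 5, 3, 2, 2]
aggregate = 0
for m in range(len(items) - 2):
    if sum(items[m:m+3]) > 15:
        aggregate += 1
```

Count windows with sum > 15
`aggregate` takes the values: 0 → 1 → 2

Answer: 2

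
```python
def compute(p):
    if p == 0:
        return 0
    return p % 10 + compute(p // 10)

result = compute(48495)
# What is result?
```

Sum of digits of 48495: 5 + 9 + 4 + 8 + 4 = 30

Answer: 30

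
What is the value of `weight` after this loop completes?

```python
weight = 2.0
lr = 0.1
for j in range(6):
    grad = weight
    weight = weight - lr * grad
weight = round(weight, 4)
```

Gradient descent: w = 2.0 * (1 - 0.1)^6
`weight` takes the values: 2.0 → 1.8 → 1.62 → 1.458 → 1.3122 → 1.18098 → 1.062882 → 1.0629

Answer: 1.0629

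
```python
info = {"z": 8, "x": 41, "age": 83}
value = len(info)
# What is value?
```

Trace:
`info = {"z": 8, "x": 41, "age": 83}` → info = {'z': 8, 'x': 41, 'age': 83}
`value = len(info)` → value = 3
So value = 3

Answer: 3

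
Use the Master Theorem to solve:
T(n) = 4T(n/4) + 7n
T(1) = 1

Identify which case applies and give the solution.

a=4, b=4, f(n)=7n. log_4(4) = 1. Since c=1 = 1, Case 2 applies: T(n) = Θ(n^log_b(a) · log n) = O(n log n).

Answer: O(n log n) - Case 2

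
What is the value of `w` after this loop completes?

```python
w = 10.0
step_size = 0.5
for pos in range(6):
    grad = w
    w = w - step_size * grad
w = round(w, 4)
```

Gradient descent: w = 10.0 * (1 - 0.5)^6
`w` takes the values: 10.0 → 5.0 → 2.5 → 1.25 → 0.625 → 0.3125 → 0.15625 → 0.1562

Answer: 0.1562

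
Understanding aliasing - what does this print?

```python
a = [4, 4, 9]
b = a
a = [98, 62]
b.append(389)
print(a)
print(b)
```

Key concept: rebinding vs mutation: a is rebound to a new list, b still points at the original.
Step by step:
`a = [4, 4, 9]` → a = [4, 4, 9]
`b = a` → b = [4, 4, 9] (same object as a)
`a = [98, 62]` → a = [98, 62]
`b.append(389)` → b = [4, 4, 9, 389]
`print(a)` → prints [98, 62]
`print(b)` → prints [4, 4, 9, 389]

Answer:
[98, 62]
[4, 4, 9, 389]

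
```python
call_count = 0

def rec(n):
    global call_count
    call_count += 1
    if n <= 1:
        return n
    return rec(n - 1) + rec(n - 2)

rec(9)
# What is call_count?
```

Calls(n) = 1 + Calls(n-1) + Calls(n-2); Calls(0)=Calls(1)=1. For n=9 this gives 109.

Answer: 109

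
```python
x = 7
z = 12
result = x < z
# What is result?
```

Trace:
`x = 7` → x = 7
`z = 12` → z = 12
`result = x < z` → result = True
So result = True

Answer: True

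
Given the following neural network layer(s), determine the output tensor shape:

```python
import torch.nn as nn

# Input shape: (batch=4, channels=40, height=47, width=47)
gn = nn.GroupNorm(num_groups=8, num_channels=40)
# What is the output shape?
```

Input: (4, 40, 47, 47) -> Output: (4, 40, 47, 47)

Answer: (4, 40, 47, 47)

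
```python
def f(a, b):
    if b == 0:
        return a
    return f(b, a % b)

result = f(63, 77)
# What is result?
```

f(63, 77) -> f(77, 63) -> f(63, 14) -> f(14, 7) -> f(7, 0) -> 7

Answer: 7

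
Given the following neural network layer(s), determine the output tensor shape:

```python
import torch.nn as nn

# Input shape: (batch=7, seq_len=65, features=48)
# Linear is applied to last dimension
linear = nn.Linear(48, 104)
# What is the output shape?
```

Input: (7, 65, 48) -> Output: (7, 65, 104)

Answer: (7, 65, 104)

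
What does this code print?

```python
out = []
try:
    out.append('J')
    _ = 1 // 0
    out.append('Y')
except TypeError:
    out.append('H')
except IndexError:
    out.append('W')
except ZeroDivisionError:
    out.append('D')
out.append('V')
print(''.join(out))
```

Execution trace: 'J' (try body) → 'D' (except ZeroDivisionError) → 'V' (after the try/except). Output: JDV

Answer: JDV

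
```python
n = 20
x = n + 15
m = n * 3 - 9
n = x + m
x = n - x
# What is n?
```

Trace:
`n = 20` → n = 20
`x = n + 15` → x = 35
`m = n * 3 - 9` → m = 51
`n = x + m` → n = 86
`x = n - x` → x = 51
So n = 86

Answer: 86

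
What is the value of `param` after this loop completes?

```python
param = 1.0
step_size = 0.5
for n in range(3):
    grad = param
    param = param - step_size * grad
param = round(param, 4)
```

Gradient descent: w = 1.0 * (1 - 0.5)^3
`param` takes the values: 1.0 → 0.5 → 0.25 → 0.125

Answer: 0.125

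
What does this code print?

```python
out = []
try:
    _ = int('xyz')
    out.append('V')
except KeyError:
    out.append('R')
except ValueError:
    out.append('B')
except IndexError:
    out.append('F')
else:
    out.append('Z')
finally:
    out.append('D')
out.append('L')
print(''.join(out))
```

Execution trace: 'B' (except ValueError) → 'D' (finally) → 'L' (after the try/except). Output: BDL

Answer: BDL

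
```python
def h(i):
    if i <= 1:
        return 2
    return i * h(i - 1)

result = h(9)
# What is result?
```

h(9) = 9 * 8 * 7 * 6 * 5 * 4 * 3 * 2 * 2 = 725760

Answer: 725760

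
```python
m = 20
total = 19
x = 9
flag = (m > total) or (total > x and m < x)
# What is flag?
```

Trace:
`m = 20` → m = 20
`total = 19` → total = 19
`x = 9` → x = 9
`flag = (m > total) or (total > x and m < x)` → flag = True
So flag = True

Answer: True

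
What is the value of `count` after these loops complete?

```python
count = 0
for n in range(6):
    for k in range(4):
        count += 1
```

6 * 4 = 24
`count` takes the values: 0 → 1 → 2 → 3 → 4 → 5 → 6 → 7 → 8 → 9 → 10 → 11 → 12 → 13 → 14 → 15 → 16 → 17 → 18 → 19 → 20 → 21 → 22 → 23 → 24

Answer: 24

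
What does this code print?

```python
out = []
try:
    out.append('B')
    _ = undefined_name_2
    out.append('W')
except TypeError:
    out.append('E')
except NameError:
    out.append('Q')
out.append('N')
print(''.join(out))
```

Execution trace: 'B' (try body) → 'Q' (except NameError) → 'N' (after the try/except). Output: BQN

Answer: BQN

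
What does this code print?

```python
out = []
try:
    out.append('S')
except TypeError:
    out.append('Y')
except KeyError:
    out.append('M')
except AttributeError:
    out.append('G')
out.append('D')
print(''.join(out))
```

Execution trace: 'S' (try body, no exception) → 'D' (after the try/except). Output: SD

Answer: SD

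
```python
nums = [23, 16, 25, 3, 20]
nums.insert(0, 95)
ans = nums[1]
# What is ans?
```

Trace:
`nums = [23, 16, 25, 3, 20]` → nums = [23, 16, 25, 3, 20]
`nums.insert(0, 95)` → nums = [95, 23, 16, 25, 3, 20]
`ans = nums[1]` → ans = 23
So ans = 23

Answer: 23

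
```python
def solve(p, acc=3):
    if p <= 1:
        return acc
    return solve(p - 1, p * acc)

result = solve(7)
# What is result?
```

Accumulator trace (n, acc): (7, 3) -> (6, 21) -> (5, 126) -> (4, 630) -> (3, 2520) -> (2, 7560) -> (1, 15120) -> return 15120

Answer: 15120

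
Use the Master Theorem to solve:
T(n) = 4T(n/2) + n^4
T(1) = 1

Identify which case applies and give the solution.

a=4, b=2, f(n)=n^4. log_2(4) = 2. Since c=4 > 2 and the regularity condition holds (4(n/2)^4 = (4/2^4)n^4 with 4/2^4 < 1), Case 3 applies: T(n) = Θ(f(n)) = O(n^4).

Answer: O(n^4) - Case 3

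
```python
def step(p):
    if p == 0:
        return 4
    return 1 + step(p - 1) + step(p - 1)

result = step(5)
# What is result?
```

step(p) = 1 + 2·step(p-1), step(0)=4. Closed form: (4+1)·2^5 - 1 = 159.

Answer: 159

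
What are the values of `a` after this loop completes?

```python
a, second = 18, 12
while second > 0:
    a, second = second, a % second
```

GCD of 18 and 12
`a` takes the values: 18 → 12 → 6

Answer: 6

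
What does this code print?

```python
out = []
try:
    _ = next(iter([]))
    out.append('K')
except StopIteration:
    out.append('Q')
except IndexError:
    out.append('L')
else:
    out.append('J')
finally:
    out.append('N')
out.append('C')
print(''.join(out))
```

Execution trace: 'Q' (except StopIteration) → 'N' (finally) → 'C' (after the try/except). Output: QNC

Answer: QNC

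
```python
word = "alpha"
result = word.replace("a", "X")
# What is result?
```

Trace:
`word = "alpha"` → word = 'alpha'
`result = word.replace("a", "X")` → result = 'XlphX'
So result = 'XlphX'

Answer: 'XlphX'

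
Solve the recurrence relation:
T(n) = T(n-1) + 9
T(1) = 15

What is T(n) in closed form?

Unrolling: T(n) = T(1) + 9·(n-1) = 15 + 9(n-1) = 9n + 6.

Answer: T(n) = 9n + 6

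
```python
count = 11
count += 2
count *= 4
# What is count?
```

Trace:
`count = 11` → count = 11
`count += 2` → count = 13
`count *= 4` → count = 52
So count = 52

Answer: 52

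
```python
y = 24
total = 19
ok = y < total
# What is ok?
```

Trace:
`y = 24` → y = 24
`total = 19` → total = 19
`ok = y < total` → ok = False
So ok = False

Answer: False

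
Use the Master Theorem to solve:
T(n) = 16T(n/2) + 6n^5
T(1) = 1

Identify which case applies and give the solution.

a=16, b=2, f(n)=6n^5. log_2(16) = 4. Since c=5 > 4 and the regularity condition holds (16(n/2)^5 = (16/2^5)n^5 with 16/2^5 < 1), Case 3 applies: T(n) = Θ(f(n)) = O(n^5).

Answer: O(n^5) - Case 3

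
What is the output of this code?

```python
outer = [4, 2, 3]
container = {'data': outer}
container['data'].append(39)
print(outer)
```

Key concept: dict holds reference to list.
Step by step:
`outer = [4, 2, 3]` → outer = [4, 2, 3]
`container = {'data': outer}` → container = {'data': [4, 2, 3]}
`container['data'].append(39)` → outer = [4, 2, 3, 39]; container = {'data': [4, 2, 3, 39]}
`print(outer)` → prints [4, 2, 3, 39]

Answer: [4, 2, 3, 39]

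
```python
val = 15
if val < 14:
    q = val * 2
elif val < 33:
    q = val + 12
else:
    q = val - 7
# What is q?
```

Trace:
`val = 15` → val = 15
`if val < 14: ...` → val < 14 is False, val < 33 is True → q = 27
So q = 27

Answer: 27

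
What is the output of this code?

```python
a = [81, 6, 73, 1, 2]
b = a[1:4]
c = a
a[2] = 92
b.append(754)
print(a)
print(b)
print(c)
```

Key concept: slice vs alias.
Step by step:
`a = [81, 6, 73, 1, 2]` → a = [81, 6, 73, 1, 2]
`b = a[1:4]` → b = [6, 73, 1]
`c = a` → c = [81, 6, 73, 1, 2] (same object as a)
`a[2] = 92` → a = [81, 6, 92, 1, 2] (same object as c); c = [81, 6, 92, 1, 2] (same object as a)
`b.append(754)` → b = [6, 73, 1, 754]
`print(a)` → prints [81, 6, 92, 1, 2]
`print(b)` → prints [6, 73, 1, 754]
`print(c)` → prints [81, 6, 92, 1, 2]

Answer:
[81, 6, 92, 1, 2]
[6, 73, 1, 754]
[81, 6, 92, 1, 2]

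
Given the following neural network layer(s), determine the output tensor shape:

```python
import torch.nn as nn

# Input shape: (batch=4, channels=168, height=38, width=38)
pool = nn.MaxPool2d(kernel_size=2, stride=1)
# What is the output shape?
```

Input: (4, 168, 38, 38) -> Output: (4, 168, 37, 37)

Answer: (4, 168, 37, 37)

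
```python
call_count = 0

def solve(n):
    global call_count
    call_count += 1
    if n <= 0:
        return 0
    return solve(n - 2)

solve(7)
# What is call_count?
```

Linear recursion stepping by 2: 5 calls from n=7 down to ≤0.

Answer: 5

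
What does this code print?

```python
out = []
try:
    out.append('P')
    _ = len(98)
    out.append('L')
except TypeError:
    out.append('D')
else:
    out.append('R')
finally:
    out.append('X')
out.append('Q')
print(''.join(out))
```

Execution trace: 'P' (try body) → 'D' (except TypeError) → 'X' (finally) → 'Q' (after the try/except). Output: PDXQ

Answer: PDXQ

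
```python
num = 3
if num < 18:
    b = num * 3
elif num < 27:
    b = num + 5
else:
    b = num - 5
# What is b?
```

Trace:
`num = 3` → num = 3
`if num < 18: ...` → num < 18 is True → b = 9
So b = 9

Answer: 9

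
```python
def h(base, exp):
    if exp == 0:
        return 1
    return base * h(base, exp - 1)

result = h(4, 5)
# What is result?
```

h(4, 5) = 4 * 4 * 4 * 4 * 4 = 1024

Answer: 1024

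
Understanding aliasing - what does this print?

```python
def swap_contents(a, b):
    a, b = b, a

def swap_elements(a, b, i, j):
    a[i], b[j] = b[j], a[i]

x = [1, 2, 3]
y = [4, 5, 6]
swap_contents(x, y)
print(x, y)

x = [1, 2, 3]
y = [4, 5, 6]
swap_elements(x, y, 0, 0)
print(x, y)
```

Key concept: parameter rebinding vs mutation.
Step by step:
`x = [1, 2, 3]` → x = [1, 2, 3]
`y = [4, 5, 6]` → y = [4, 5, 6]
`swap_contents(x, y)` → no visible change to tracked variables
`print(x, y)` → prints [1, 2, 3] [4, 5, 6]
`x = [1, 2, 3]` → x = [1, 2, 3]
`y = [4, 5, 6]` → y = [4, 5, 6]
`swap_elements(x, y, 0, 0)` → x = [4, 2, 3]; y = [1, 5, 6]
`print(x, y)` → prints [4, 2, 3] [1, 5, 6]

Answer:
[1, 2, 3] [4, 5, 6]
[4, 2, 3] [1, 5, 6]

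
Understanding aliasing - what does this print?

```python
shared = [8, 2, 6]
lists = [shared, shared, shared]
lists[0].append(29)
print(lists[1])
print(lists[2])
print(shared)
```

Key concept: list of same reference.
Step by step:
`shared = [8, 2, 6]` → shared = [8, 2, 6]
`lists = [shared, shared, shared]` → lists = [[8, 2, 6], [8, 2, 6], [8, 2, 6]]
`lists[0].append(29)` → shared = [8, 2, 6, 29]; lists = [[8, 2, 6, 29], [8, 2, 6, 29], [8, 2, 6, 29]]
`print(lists[1])` → prints [8, 2, 6, 29]
`print(lists[2])` → prints [8, 2, 6, 29]
`print(shared)` → prints [8, 2, 6, 29]

Answer:
[8, 2, 6, 29]
[8, 2, 6, 29]
[8, 2, 6, 29]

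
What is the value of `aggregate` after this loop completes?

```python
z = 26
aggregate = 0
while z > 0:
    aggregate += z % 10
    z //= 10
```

Sum digits of 26
`aggregate` takes the values: 0 → 6 → 8

Answer: 8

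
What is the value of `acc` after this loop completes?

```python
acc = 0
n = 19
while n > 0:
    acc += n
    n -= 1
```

Sum 19 down to 1
`acc` takes the values: 0 → 19 → 37 → 54 → 70 → 85 → 99 → 112 → 124 → 135 → 145 → 154 → 162 → 169 → 175 → 180 → 184 → 187 → 189 → 190

Answer: 190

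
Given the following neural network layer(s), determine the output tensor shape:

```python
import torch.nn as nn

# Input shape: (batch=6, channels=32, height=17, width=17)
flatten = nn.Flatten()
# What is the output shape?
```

Input: (6, 32, 17, 17) -> Output: (6, 9248)

Answer: (6, 9248)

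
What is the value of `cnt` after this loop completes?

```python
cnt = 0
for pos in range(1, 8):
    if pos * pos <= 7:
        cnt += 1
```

Count numbers where pos² ≤ 7
`cnt` takes the values: 0 → 1 → 2

Answer: 2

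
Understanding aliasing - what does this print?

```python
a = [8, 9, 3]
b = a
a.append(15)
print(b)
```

Key concept: basic list aliasing.
Step by step:
`a = [8, 9, 3]` → a = [8, 9, 3]
`b = a` → b = [8, 9, 3] (same object as a)
`a.append(15)` → a = [8, 9, 3, 15] (same object as b); b = [8, 9, 3, 15] (same object as a)
`print(b)` → prints [8, 9, 3, 15]

Answer: [8, 9, 3, 15]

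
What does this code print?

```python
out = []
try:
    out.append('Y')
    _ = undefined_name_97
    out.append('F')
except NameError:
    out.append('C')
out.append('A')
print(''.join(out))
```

Execution trace: 'Y' (try body) → 'C' (except NameError) → 'A' (after the try/except). Output: YCA

Answer: YCA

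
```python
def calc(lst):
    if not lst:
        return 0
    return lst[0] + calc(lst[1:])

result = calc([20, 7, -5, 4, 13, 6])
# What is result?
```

20 + 7 + (-5) + 4 + 13 + 6 + 0 = 45

Answer: 45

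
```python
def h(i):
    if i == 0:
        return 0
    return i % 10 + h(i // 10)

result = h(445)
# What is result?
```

Sum of digits of 445: 5 + 4 + 4 = 13

Answer: 13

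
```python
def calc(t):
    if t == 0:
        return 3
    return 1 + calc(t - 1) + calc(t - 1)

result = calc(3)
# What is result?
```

calc(t) = 1 + 2·calc(t-1), calc(0)=3. Closed form: (3+1)·2^3 - 1 = 31.

Answer: 31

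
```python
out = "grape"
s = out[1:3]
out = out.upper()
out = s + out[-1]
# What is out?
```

Trace:
`out = "grape"` → out = 'grape'
`s = out[1:3]` → s = 'ra'
`out = out.upper()` → out = 'GRAPE'
`out = s + out[-1]` → out = 'raE'
So out = 'raE'

Answer: 'raE'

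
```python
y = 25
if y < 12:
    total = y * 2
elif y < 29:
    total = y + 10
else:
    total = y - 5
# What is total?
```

Trace:
`y = 25` → y = 25
`if y < 12: ...` → y < 12 is False, y < 29 is True → total = 35
So total = 35

Answer: 35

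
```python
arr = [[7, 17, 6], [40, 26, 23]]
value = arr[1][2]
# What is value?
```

Trace:
`arr = [[7, 17, 6], [40, 26, 23]]` → arr = [[7, 17, 6], [40, 26, 23]]
`value = arr[1][2]` → value = 23
So value = 23

Answer: 23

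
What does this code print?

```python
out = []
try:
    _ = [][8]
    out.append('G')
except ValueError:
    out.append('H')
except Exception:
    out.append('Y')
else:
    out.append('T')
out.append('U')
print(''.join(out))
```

Execution trace: 'Y' (except Exception) → 'U' (after the try/except). Output: YU

Answer: YU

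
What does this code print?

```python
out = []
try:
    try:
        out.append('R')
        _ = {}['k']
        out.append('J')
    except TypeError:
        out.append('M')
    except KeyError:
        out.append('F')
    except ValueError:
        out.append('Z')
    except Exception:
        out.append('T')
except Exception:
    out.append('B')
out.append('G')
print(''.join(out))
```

Execution trace: 'R' (inner try body) → 'F' (inner except KeyError) → 'G' (after the try/except). Output: RFG

Answer: RFG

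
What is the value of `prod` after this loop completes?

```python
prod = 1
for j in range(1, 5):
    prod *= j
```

4! = 24
`prod` takes the values: 1 → 2 → 6 → 24

Answer: 24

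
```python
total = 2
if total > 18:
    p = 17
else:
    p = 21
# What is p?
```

Trace:
`total = 2` → total = 2
`if total > 18: ...` → total > 18 is False, take else branch → p = 21
So p = 21

Answer: 21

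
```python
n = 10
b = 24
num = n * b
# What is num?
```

Trace:
`n = 10` → n = 10
`b = 24` → b = 24
`num = n * b` → num = 240
So num = 240

Answer: 240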